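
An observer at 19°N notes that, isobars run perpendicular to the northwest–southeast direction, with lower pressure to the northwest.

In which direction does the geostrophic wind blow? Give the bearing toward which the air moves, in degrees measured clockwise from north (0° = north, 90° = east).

045°

The pressure-gradient force points toward the northwest (bearing 315°).
Geostrophic balance: in the Northern Hemisphere the Coriolis force deflects motion to the right, so the geostrophic wind blows 90° to the right of the pressure-gradient force (low pressure on the left).
Rotating 315° by 90° clockwise gives 045° — the wind blows toward the northeast.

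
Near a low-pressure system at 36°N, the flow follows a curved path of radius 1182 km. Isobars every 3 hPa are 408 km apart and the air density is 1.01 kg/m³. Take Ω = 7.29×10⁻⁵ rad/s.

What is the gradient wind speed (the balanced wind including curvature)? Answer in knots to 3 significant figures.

Coriolis parameter at 36°N:
f = 2Ω sin φ = 2 × 7.29×10⁻⁵ × sin 36° = 8.57×10⁻⁵ s⁻¹
Pressure gradient: |∂P/∂n| = 300 Pa / 408000 m = 7.35×10⁻⁴ Pa/m
Geostrophic speed: V_g = |∂P/∂n|/(fρ) = 7.35×10⁻⁴/(8.57×10⁻⁵ × 1.01) = 8.50 m/s
Around a low, centrifugal force acts outward with Coriolis, so pressure-gradient force balances both:
(1/ρ)|∂P/∂n| = fV + V²/R  →  V² + fR·V − fR·V_g = 0
With fR = 8.57×10⁻⁵ × 1182×10³ m = 101 m/s:
V = [−fR + √((fR)² + 4 fR V_g)]/2 = [−101 + √(101² + 4×101×8.5)]/2 = 7.88 m/s
Subgeostrophic (V < V_g = 8.5 m/s), as expected around a low.
Converting: 7.88 m/s × 1.944 = 15.3 knots

15.3 knots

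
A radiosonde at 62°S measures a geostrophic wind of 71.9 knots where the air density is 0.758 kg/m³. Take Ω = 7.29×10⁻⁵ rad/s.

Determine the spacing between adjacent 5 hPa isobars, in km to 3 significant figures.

Coriolis parameter at 62°S:
f = 2Ω sin φ = 2 × 7.29×10⁻⁵ × sin 62° = 1.29×10⁻⁴ s⁻¹
Wind speed in SI: 71.9 knots = 37.0 m/s
Geostrophic balance rearranged: |∂P/∂n| = f ρ V_g
|∂P/∂n| = 1.29×10⁻⁴ × 0.758 × 37.0 = 3.61×10⁻³ Pa/m
Isobar spacing: Δn = ΔP/|∂P/∂n| = 500 Pa / 3.61×10⁻³ Pa/m = 138529 m ≈ 139 km

139 km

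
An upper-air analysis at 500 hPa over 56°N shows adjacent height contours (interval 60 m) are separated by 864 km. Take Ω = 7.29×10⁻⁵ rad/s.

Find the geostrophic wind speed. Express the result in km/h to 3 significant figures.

20.3 km/h

Coriolis parameter at 56°N:
f = 2Ω sin φ = 2 × 7.29×10⁻⁵ × sin 56° = 1.21×10⁻⁴ s⁻¹
Height gradient: |∂Z/∂n| = 60 m / 864000 m = 6.94×10⁻⁵
On a pressure surface, geostrophic balance gives V_g = (g/f)|∂Z/∂n|:
V_g = 9.81 × 6.94×10⁻⁵ / 1.21×10⁻⁴ = 5.64 m/s
Converting: 5.64 m/s × 3.6 = 20.3 km/h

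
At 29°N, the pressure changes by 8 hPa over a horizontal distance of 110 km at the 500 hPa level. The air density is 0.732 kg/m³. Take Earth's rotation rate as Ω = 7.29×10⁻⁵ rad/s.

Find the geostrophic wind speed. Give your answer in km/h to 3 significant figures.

506 km/h

Coriolis parameter at 29°N:
f = 2Ω sin φ = 2 × 7.29×10⁻⁵ × sin 29° = 7.07×10⁻⁵ s⁻¹
Pressure gradient: |∂P/∂n| = 800 Pa / 110000 m = 7.27×10⁻³ Pa/m
Geostrophic balance (pressure-gradient force = Coriolis force):
V_g = (1/(fρ)) |∂P/∂n| = 7.27×10⁻³ / (7.07×10⁻⁵ × 0.732) = 141 m/s
Converting: 141 m/s × 3.6 = 506 km/h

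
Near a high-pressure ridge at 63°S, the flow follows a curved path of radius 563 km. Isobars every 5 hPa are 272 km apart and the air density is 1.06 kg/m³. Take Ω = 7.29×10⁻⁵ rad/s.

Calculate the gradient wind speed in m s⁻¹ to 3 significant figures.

17.6 m s⁻¹

Coriolis parameter at 63°S:
f = 2Ω sin φ = 2 × 7.29×10⁻⁵ × sin 63° = 1.30×10⁻⁴ s⁻¹
Pressure gradient: |∂P/∂n| = 500 Pa / 272000 m = 1.84×10⁻³ Pa/m
Geostrophic speed: V_g = |∂P/∂n|/(fρ) = 1.84×10⁻³/(1.30×10⁻⁴ × 1.06) = 13.3 m/s
Around a high, pressure-gradient force acts outward with centrifugal, so Coriolis balances both:
fV = (1/ρ)|∂P/∂n| + V²/R  →  V² − fR·V + fR·V_g = 0
With fR = 1.30×10⁻⁴ × 563×10³ m = 73.1 m/s:
V = [fR − √((fR)² − 4 fR V_g)]/2 = [73.1 − √(73.1² − 4×73.1×13.3)]/2 = 17.6 m/s
Supergeostrophic (V > V_g = 13.3 m/s), as expected around a high.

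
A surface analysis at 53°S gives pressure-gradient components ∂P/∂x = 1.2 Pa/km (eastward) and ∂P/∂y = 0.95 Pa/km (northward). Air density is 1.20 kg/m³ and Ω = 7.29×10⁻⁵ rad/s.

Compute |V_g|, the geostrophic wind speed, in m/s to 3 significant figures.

11.0 m/s

Coriolis parameter at 53°S:
f = 2Ω sin φ = 2 × 7.29×10⁻⁵ × sin 53° = 1.16×10⁻⁴ s⁻¹
In the Southern Hemisphere f is negative: f = −1.16×10⁻⁴ s⁻¹.
Component geostrophic relations (x east, y north):
u_g = −(1/(fρ)) ∂P/∂y,  v_g = (1/(fρ)) ∂P/∂x
u_g = −(0.95×10⁻³)/(−1.16×10⁻⁴ × 1.20) = 6.80 m/s;  v_g = (1.2×10⁻³)/(−1.16×10⁻⁴ × 1.20) = −8.59 m/s
|V_g| = √(u_g² + v_g²) = 11.0 m/s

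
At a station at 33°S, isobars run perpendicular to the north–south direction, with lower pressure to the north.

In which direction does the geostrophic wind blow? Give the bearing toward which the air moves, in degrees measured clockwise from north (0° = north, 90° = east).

270°

The pressure-gradient force points toward the north (bearing 000°).
Geostrophic balance: in the Southern Hemisphere the Coriolis force deflects motion to the left, so the geostrophic wind blows 90° to the left of the pressure-gradient force (low pressure on the right).
Rotating 000° by 90° counterclockwise gives 270° — the wind blows toward the west.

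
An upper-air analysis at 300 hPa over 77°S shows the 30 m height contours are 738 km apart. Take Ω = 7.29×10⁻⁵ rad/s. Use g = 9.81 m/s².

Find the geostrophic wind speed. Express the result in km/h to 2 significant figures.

Coriolis parameter at 77°S:
f = 2Ω sin φ = 2 × 7.29×10⁻⁵ × sin 77° = 1.42×10⁻⁴ s⁻¹
Height gradient: |∂Z/∂n| = 30 m / 738000 m = 4.07×10⁻⁵
On a pressure surface, geostrophic balance gives V_g = (g/f)|∂Z/∂n|:
V_g = 9.81 × 4.07×10⁻⁵ / 1.42×10⁻⁴ = 2.81 m/s
Converting: 2.81 m/s × 3.6 = 10 km/h

10 km/h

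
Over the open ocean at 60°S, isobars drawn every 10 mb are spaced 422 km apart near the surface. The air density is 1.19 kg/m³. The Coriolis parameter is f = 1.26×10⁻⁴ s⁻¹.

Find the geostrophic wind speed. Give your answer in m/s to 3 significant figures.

Pressure gradient: |∂P/∂n| = 1000 Pa / 422000 m = 2.37×10⁻³ Pa/m
Geostrophic balance (pressure-gradient force = Coriolis force):
V_g = (1/(fρ)) |∂P/∂n| = 2.37×10⁻³ / (1.26×10⁻⁴ × 1.19) = 15.8 m/s

15.8 m/s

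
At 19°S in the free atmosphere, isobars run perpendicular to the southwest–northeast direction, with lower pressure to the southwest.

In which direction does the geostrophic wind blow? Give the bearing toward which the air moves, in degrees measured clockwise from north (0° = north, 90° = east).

The pressure-gradient force points toward the southwest (bearing 225°).
Geostrophic balance: in the Southern Hemisphere the Coriolis force deflects motion to the left, so the geostrophic wind blows 90° to the left of the pressure-gradient force (low pressure on the right).
Rotating 225° by 90° counterclockwise gives 135° — the wind blows toward the southeast.

135°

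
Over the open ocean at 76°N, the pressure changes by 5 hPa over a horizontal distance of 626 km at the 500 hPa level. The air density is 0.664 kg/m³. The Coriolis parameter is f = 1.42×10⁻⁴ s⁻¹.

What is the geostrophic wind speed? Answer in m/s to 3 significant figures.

8.47 m/s

Pressure gradient: |∂P/∂n| = 500 Pa / 626000 m = 7.99×10⁻⁴ Pa/m
Geostrophic balance (pressure-gradient force = Coriolis force):
V_g = (1/(fρ)) |∂P/∂n| = 7.99×10⁻⁴ / (1.42×10⁻⁴ × 0.664) = 8.47 m/s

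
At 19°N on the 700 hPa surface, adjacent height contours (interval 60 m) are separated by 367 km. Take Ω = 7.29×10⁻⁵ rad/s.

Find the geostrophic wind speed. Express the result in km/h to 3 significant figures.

Coriolis parameter at 19°N:
f = 2Ω sin φ = 2 × 7.29×10⁻⁵ × sin 19° = 4.75×10⁻⁵ s⁻¹
Height gradient: |∂Z/∂n| = 60 m / 367000 m = 1.63×10⁻⁴
On a pressure surface, geostrophic balance gives V_g = (g/f)|∂Z/∂n|:
V_g = 9.81 × 1.63×10⁻⁴ / 4.75×10⁻⁵ = 33.8 m/s
Converting: 33.8 m/s × 3.6 = 122 km/h

122 km/h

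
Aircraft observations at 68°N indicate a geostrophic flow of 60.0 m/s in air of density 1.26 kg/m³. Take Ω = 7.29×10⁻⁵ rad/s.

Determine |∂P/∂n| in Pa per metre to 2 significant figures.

Coriolis parameter at 68°N:
f = 2Ω sin φ = 2 × 7.29×10⁻⁵ × sin 68° = 1.35×10⁻⁴ s⁻¹
Geostrophic balance rearranged: |∂P/∂n| = f ρ V_g
|∂P/∂n| = 1.35×10⁻⁴ × 1.26 × 60.0 = 1.02×10⁻² Pa/m

1.0×10⁻² Pa/m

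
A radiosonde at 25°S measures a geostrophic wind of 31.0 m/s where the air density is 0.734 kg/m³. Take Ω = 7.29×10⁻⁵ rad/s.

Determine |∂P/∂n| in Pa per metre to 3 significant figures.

Coriolis parameter at 25°S:
f = 2Ω sin φ = 2 × 7.29×10⁻⁵ × sin 25° = 6.16×10⁻⁵ s⁻¹
Geostrophic balance rearranged: |∂P/∂n| = f ρ V_g
|∂P/∂n| = 6.16×10⁻⁵ × 0.734 × 31.0 = 1.40×10⁻³ Pa/m

1.40×10⁻³ Pa/m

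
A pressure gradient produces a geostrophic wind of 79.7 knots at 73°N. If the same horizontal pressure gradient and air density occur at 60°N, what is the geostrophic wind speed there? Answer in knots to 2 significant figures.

With the same pressure gradient and density, V_g ∝ 1/f ∝ 1/sin φ.
V₂ = V₁ · sin φ₁ / sin φ₂ = 79.7 × sin 73° / sin 60°
V₂ = 79.7 × 0.9563/0.8660 = 88 knots

88 knots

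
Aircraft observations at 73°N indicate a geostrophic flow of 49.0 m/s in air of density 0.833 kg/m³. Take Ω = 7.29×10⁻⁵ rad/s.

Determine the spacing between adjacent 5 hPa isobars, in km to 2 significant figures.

88 km

Coriolis parameter at 73°N:
f = 2Ω sin φ = 2 × 7.29×10⁻⁵ × sin 73° = 1.39×10⁻⁴ s⁻¹
Geostrophic balance rearranged: |∂P/∂n| = f ρ V_g
|∂P/∂n| = 1.39×10⁻⁴ × 0.833 × 49.0 = 5.69×10⁻³ Pa/m
Isobar spacing: Δn = ΔP/|∂P/∂n| = 500 Pa / 5.69×10⁻³ Pa/m = 87857 m ≈ 88 km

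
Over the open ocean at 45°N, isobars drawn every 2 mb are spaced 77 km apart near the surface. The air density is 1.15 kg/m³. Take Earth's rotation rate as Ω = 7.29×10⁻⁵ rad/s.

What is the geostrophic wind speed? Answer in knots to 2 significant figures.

43 knots

Coriolis parameter at 45°N:
f = 2Ω sin φ = 2 × 7.29×10⁻⁵ × sin 45° = 1.03×10⁻⁴ s⁻¹
Pressure gradient: |∂P/∂n| = 200 Pa / 77000 m = 2.60×10⁻³ Pa/m
Geostrophic balance (pressure-gradient force = Coriolis force):
V_g = (1/(fρ)) |∂P/∂n| = 2.60×10⁻³ / (1.03×10⁻⁴ × 1.15) = 21.9 m/s
Converting: 21.9 m/s × 1.944 = 43 knots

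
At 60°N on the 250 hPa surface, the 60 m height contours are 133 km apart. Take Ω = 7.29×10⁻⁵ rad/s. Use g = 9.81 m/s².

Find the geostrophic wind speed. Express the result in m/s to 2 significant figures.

Coriolis parameter at 60°N:
f = 2Ω sin φ = 2 × 7.29×10⁻⁵ × sin 60° = 1.26×10⁻⁴ s⁻¹
Height gradient: |∂Z/∂n| = 60 m / 133000 m = 4.51×10⁻⁴
On a pressure surface, geostrophic balance gives V_g = (g/f)|∂Z/∂n|:
V_g = 9.81 × 4.51×10⁻⁴ / 1.26×10⁻⁴ = 35.0 m/s

35 m/s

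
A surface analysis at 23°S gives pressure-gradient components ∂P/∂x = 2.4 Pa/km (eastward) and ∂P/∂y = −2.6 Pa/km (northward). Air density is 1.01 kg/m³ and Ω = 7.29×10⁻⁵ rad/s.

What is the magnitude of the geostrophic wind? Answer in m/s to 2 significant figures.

61 m/s

Coriolis parameter at 23°S:
f = 2Ω sin φ = 2 × 7.29×10⁻⁵ × sin 23° = 5.70×10⁻⁵ s⁻¹
In the Southern Hemisphere f is negative: f = −5.70×10⁻⁵ s⁻¹.
Component geostrophic relations (x east, y north):
u_g = −(1/(fρ)) ∂P/∂y,  v_g = (1/(fρ)) ∂P/∂x
u_g = −(−2.6×10⁻³)/(−5.70×10⁻⁵ × 1.01) = −45.2 m/s;  v_g = (2.4×10⁻³)/(−5.70×10⁻⁵ × 1.01) = −41.7 m/s
|V_g| = √(u_g² + v_g²) = 61.5 m/s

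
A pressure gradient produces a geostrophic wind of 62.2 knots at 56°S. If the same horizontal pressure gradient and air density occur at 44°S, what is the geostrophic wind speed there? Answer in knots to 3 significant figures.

With the same pressure gradient and density, V_g ∝ 1/f ∝ 1/sin φ.
V₂ = V₁ · sin φ₁ / sin φ₂ = 62.2 × sin 56° / sin 44°
V₂ = 62.2 × 0.8290/0.6947 = 74.2 knots

74.2 knots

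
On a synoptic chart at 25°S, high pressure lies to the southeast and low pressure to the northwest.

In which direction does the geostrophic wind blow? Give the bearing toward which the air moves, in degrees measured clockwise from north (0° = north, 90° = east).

225°

The pressure-gradient force points toward the northwest (bearing 315°).
Geostrophic balance: in the Southern Hemisphere the Coriolis force deflects motion to the left, so the geostrophic wind blows 90° to the left of the pressure-gradient force (low pressure on the right).
Rotating 315° by 90° counterclockwise gives 225° — the wind blows toward the southwest.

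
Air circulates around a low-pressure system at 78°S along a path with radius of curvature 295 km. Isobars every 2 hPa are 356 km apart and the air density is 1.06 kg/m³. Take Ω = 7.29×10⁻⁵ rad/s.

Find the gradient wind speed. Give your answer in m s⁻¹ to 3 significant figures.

3.44 m s⁻¹

Coriolis parameter at 78°S:
f = 2Ω sin φ = 2 × 7.29×10⁻⁵ × sin 78° = 1.43×10⁻⁴ s⁻¹
Pressure gradient: |∂P/∂n| = 200 Pa / 356000 m = 5.62×10⁻⁴ Pa/m
Geostrophic speed: V_g = |∂P/∂n|/(fρ) = 5.62×10⁻⁴/(1.43×10⁻⁴ × 1.06) = 3.72 m/s
Around a low, centrifugal force acts outward with Coriolis, so pressure-gradient force balances both:
(1/ρ)|∂P/∂n| = fV + V²/R  →  V² + fR·V − fR·V_g = 0
With fR = 1.43×10⁻⁴ × 295×10³ m = 42.1 m/s:
V = [−fR + √((fR)² + 4 fR V_g)]/2 = [−42.1 + √(42.1² + 4×42.1×3.72)]/2 = 3.44 m/s
Subgeostrophic (V < V_g = 3.72 m/s), as expected around a low.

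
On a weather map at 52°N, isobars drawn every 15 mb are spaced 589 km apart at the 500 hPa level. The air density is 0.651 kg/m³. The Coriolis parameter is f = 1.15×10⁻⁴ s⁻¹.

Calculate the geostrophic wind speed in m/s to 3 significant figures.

Pressure gradient: |∂P/∂n| = 1500 Pa / 589000 m = 2.55×10⁻³ Pa/m
Geostrophic balance (pressure-gradient force = Coriolis force):
V_g = (1/(fρ)) |∂P/∂n| = 2.55×10⁻³ / (1.15×10⁻⁴ × 0.651) = 34.0 m/s

34.0 m/s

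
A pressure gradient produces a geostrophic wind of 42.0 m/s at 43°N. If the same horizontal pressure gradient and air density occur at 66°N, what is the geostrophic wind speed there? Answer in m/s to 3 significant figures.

With the same pressure gradient and density, V_g ∝ 1/f ∝ 1/sin φ.
V₂ = V₁ · sin φ₁ / sin φ₂ = 42.0 × sin 43° / sin 66°
V₂ = 42.0 × 0.6820/0.9135 = 31.4 m/s

31.4 m/s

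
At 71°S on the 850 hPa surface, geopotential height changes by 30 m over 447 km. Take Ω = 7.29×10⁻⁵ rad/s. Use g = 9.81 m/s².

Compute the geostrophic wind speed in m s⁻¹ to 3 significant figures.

Coriolis parameter at 71°S:
f = 2Ω sin φ = 2 × 7.29×10⁻⁵ × sin 71° = 1.38×10⁻⁴ s⁻¹
Height gradient: |∂Z/∂n| = 30 m / 447000 m = 6.71×10⁻⁵
On a pressure surface, geostrophic balance gives V_g = (g/f)|∂Z/∂n|:
V_g = 9.81 × 6.71×10⁻⁵ / 1.38×10⁻⁴ = 4.78 m/s

4.78 m s⁻¹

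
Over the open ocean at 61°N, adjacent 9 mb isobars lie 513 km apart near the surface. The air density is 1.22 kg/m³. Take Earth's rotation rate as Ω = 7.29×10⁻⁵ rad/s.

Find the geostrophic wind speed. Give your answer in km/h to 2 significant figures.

41 km/h

Coriolis parameter at 61°N:
f = 2Ω sin φ = 2 × 7.29×10⁻⁵ × sin 61° = 1.28×10⁻⁴ s⁻¹
Pressure gradient: |∂P/∂n| = 900 Pa / 513000 m = 1.75×10⁻³ Pa/m
Geostrophic balance (pressure-gradient force = Coriolis force):
V_g = (1/(fρ)) |∂P/∂n| = 1.75×10⁻³ / (1.28×10⁻⁴ × 1.22) = 11.3 m/s
Converting: 11.3 m/s × 3.6 = 41 km/h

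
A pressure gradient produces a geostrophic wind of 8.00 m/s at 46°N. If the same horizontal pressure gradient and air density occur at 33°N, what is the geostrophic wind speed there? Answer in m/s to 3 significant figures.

10.6 m/s

With the same pressure gradient and density, V_g ∝ 1/f ∝ 1/sin φ.
V₂ = V₁ · sin φ₁ / sin φ₂ = 8.00 × sin 46° / sin 33°
V₂ = 8.00 × 0.7193/0.5446 = 10.6 m/s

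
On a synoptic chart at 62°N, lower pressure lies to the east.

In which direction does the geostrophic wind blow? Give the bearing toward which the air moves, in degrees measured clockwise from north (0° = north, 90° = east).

180°

The pressure-gradient force points toward the east (bearing 090°).
Geostrophic balance: in the Northern Hemisphere the Coriolis force deflects motion to the right, so the geostrophic wind blows 90° to the right of the pressure-gradient force (low pressure on the left).
Rotating 090° by 90° clockwise gives 180° — the wind blows toward the south.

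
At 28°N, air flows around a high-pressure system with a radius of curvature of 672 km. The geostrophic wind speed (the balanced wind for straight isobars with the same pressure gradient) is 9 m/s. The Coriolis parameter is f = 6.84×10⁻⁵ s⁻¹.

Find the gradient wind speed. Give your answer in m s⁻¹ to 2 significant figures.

Around a high, pressure-gradient force acts outward with centrifugal, so Coriolis balances both:
fV = (1/ρ)|∂P/∂n| + V²/R  →  V² − fR·V + fR·V_g = 0
With fR = 6.84×10⁻⁵ × 672×10³ m = 46.0 m/s:
V = [fR − √((fR)² − 4 fR V_g)]/2 = [46.0 − √(46.0² − 4×46.0×9)]/2 = 12.3 m/s
Supergeostrophic (V > V_g = 9 m/s), as expected around a high.

12 m s⁻¹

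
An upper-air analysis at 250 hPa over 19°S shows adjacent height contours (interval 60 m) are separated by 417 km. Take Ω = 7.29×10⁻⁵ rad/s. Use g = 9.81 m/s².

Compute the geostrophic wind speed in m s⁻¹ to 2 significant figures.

Coriolis parameter at 19°S:
f = 2Ω sin φ = 2 × 7.29×10⁻⁵ × sin 19° = 4.75×10⁻⁵ s⁻¹
Height gradient: |∂Z/∂n| = 60 m / 417000 m = 1.44×10⁻⁴
On a pressure surface, geostrophic balance gives V_g = (g/f)|∂Z/∂n|:
V_g = 9.81 × 1.44×10⁻⁴ / 4.75×10⁻⁵ = 29.7 m/s

30 m s⁻¹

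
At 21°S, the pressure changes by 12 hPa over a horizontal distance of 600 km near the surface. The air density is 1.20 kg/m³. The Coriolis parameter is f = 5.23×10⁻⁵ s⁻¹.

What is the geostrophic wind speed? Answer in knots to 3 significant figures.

Pressure gradient: |∂P/∂n| = 1200 Pa / 600000 m = 2.00×10⁻³ Pa/m
Geostrophic balance (pressure-gradient force = Coriolis force):
V_g = (1/(fρ)) |∂P/∂n| = 2.00×10⁻³ / (5.23×10⁻⁵ × 1.20) = 31.9 m/s
Converting: 31.9 m/s × 1.944 = 61.9 knots

61.9 knots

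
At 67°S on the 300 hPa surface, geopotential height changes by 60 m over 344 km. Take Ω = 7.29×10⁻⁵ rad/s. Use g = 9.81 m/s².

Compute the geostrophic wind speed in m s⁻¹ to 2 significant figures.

Coriolis parameter at 67°S:
f = 2Ω sin φ = 2 × 7.29×10⁻⁵ × sin 67° = 1.34×10⁻⁴ s⁻¹
Height gradient: |∂Z/∂n| = 60 m / 344000 m = 1.74×10⁻⁴
On a pressure surface, geostrophic balance gives V_g = (g/f)|∂Z/∂n|:
V_g = 9.81 × 1.74×10⁻⁴ / 1.34×10⁻⁴ = 12.7 m/s

13 m s⁻¹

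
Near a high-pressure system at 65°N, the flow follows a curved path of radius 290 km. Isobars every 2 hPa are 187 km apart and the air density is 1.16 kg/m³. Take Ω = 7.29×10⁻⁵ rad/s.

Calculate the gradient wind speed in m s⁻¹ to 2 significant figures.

Coriolis parameter at 65°N:
f = 2Ω sin φ = 2 × 7.29×10⁻⁵ × sin 65° = 1.32×10⁻⁴ s⁻¹
Pressure gradient: |∂P/∂n| = 200 Pa / 187000 m = 1.07×10⁻³ Pa/m
Geostrophic speed: V_g = |∂P/∂n|/(fρ) = 1.07×10⁻³/(1.32×10⁻⁴ × 1.16) = 6.98 m/s
Around a high, pressure-gradient force acts outward with centrifugal, so Coriolis balances both:
fV = (1/ρ)|∂P/∂n| + V²/R  →  V² − fR·V + fR·V_g = 0
With fR = 1.32×10⁻⁴ × 290×10³ m = 38.3 m/s:
V = [fR − √((fR)² − 4 fR V_g)]/2 = [38.3 − √(38.3² − 4×38.3×6.98)]/2 = 9.17 m/s
Supergeostrophic (V > V_g = 6.98 m/s), as expected around a high.

9.2 m s⁻¹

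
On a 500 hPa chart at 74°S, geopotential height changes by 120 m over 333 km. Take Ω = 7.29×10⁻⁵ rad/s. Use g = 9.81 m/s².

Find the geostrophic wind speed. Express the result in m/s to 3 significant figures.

25.2 m/s

Coriolis parameter at 74°S:
f = 2Ω sin φ = 2 × 7.29×10⁻⁵ × sin 74° = 1.40×10⁻⁴ s⁻¹
Height gradient: |∂Z/∂n| = 120 m / 333000 m = 3.60×10⁻⁴
On a pressure surface, geostrophic balance gives V_g = (g/f)|∂Z/∂n|:
V_g = 9.81 × 3.60×10⁻⁴ / 1.40×10⁻⁴ = 25.2 m/s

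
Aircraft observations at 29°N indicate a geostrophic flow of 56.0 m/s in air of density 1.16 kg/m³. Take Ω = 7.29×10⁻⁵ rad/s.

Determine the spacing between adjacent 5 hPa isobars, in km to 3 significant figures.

109 km

Coriolis parameter at 29°N:
f = 2Ω sin φ = 2 × 7.29×10⁻⁵ × sin 29° = 7.07×10⁻⁵ s⁻¹
Geostrophic balance rearranged: |∂P/∂n| = f ρ V_g
|∂P/∂n| = 7.07×10⁻⁵ × 1.16 × 56.0 = 4.59×10⁻³ Pa/m
Isobar spacing: Δn = ΔP/|∂P/∂n| = 500 Pa / 4.59×10⁻³ Pa/m = 108892 m ≈ 109 km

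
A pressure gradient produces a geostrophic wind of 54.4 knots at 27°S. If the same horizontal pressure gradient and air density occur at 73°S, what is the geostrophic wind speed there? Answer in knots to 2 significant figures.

With the same pressure gradient and density, V_g ∝ 1/f ∝ 1/sin φ.
V₂ = V₁ · sin φ₁ / sin φ₂ = 54.4 × sin 27° / sin 73°
V₂ = 54.4 × 0.4540/0.9563 = 26 knots

26 knots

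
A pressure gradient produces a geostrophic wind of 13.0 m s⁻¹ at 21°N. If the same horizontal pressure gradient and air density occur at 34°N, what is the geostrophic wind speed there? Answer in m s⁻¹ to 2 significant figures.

8.3 m s⁻¹

With the same pressure gradient and density, V_g ∝ 1/f ∝ 1/sin φ.
V₂ = V₁ · sin φ₁ / sin φ₂ = 13.0 × sin 21° / sin 34°
V₂ = 13.0 × 0.3584/0.5592 = 8.3 m s⁻¹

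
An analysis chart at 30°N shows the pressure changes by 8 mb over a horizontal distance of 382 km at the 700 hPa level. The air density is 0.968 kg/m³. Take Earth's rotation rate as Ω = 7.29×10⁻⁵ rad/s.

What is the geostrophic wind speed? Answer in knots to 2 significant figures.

Coriolis parameter at 30°N:
f = 2Ω sin φ = 2 × 7.29×10⁻⁵ × sin 30° = 7.29×10⁻⁵ s⁻¹
Pressure gradient: |∂P/∂n| = 800 Pa / 382000 m = 2.09×10⁻³ Pa/m
Geostrophic balance (pressure-gradient force = Coriolis force):
V_g = (1/(fρ)) |∂P/∂n| = 2.09×10⁻³ / (7.29×10⁻⁵ × 0.968) = 29.7 m/s
Converting: 29.7 m/s × 1.944 = 58 knots

58 knots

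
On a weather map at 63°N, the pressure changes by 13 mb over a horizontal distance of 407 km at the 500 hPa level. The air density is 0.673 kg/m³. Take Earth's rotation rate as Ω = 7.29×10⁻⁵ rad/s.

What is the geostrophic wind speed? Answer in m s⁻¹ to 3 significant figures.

Coriolis parameter at 63°N:
f = 2Ω sin φ = 2 × 7.29×10⁻⁵ × sin 63° = 1.30×10⁻⁴ s⁻¹
Pressure gradient: |∂P/∂n| = 1300 Pa / 407000 m = 3.19×10⁻³ Pa/m
Geostrophic balance (pressure-gradient force = Coriolis force):
V_g = (1/(fρ)) |∂P/∂n| = 3.19×10⁻³ / (1.30×10⁻⁴ × 0.673) = 36.5 m/s

36.5 m s⁻¹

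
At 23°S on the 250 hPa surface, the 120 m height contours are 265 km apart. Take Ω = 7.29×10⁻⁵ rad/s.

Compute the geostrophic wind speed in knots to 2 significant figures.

Coriolis parameter at 23°S:
f = 2Ω sin φ = 2 × 7.29×10⁻⁵ × sin 23° = 5.70×10⁻⁵ s⁻¹
Height gradient: |∂Z/∂n| = 120 m / 265000 m = 4.53×10⁻⁴
On a pressure surface, geostrophic balance gives V_g = (g/f)|∂Z/∂n|:
V_g = 9.81 × 4.53×10⁻⁴ / 5.70×10⁻⁵ = 78.0 m/s
Converting: 78.0 m/s × 1.944 = 150 knots

150 knots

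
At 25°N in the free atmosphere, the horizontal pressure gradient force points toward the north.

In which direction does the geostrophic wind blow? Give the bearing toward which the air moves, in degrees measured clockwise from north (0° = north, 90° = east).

The pressure-gradient force points toward the north (bearing 000°).
Geostrophic balance: in the Northern Hemisphere the Coriolis force deflects motion to the right, so the geostrophic wind blows 90° to the right of the pressure-gradient force (low pressure on the left).
Rotating 000° by 90° clockwise gives 090° — the wind blows toward the east.

090°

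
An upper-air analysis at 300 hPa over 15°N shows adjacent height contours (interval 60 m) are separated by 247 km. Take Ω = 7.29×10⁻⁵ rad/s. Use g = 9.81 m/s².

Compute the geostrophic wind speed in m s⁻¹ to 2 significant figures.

Coriolis parameter at 15°N:
f = 2Ω sin φ = 2 × 7.29×10⁻⁵ × sin 15° = 3.77×10⁻⁵ s⁻¹
Height gradient: |∂Z/∂n| = 60 m / 247000 m = 2.43×10⁻⁴
On a pressure surface, geostrophic balance gives V_g = (g/f)|∂Z/∂n|:
V_g = 9.81 × 2.43×10⁻⁴ / 3.77×10⁻⁵ = 63.1 m/s

63 m s⁻¹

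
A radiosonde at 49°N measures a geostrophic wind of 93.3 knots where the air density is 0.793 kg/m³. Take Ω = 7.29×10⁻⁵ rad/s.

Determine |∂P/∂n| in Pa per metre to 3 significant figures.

4.19×10⁻³ Pa/m

Coriolis parameter at 49°N:
f = 2Ω sin φ = 2 × 7.29×10⁻⁵ × sin 49° = 1.10×10⁻⁴ s⁻¹
Wind speed in SI: 93.3 knots = 48.0 m/s
Geostrophic balance rearranged: |∂P/∂n| = f ρ V_g
|∂P/∂n| = 1.10×10⁻⁴ × 0.793 × 48.0 = 4.19×10⁻³ Pa/m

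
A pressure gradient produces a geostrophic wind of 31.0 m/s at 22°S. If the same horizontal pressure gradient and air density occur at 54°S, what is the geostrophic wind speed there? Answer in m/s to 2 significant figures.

With the same pressure gradient and density, V_g ∝ 1/f ∝ 1/sin φ.
V₂ = V₁ · sin φ₁ / sin φ₂ = 31.0 × sin 22° / sin 54°
V₂ = 31.0 × 0.3746/0.8090 = 14 m/s

14 m/s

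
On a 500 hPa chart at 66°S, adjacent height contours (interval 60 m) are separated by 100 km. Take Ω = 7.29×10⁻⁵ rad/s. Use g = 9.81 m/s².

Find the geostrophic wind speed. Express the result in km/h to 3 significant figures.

159 km/h

Coriolis parameter at 66°S:
f = 2Ω sin φ = 2 × 7.29×10⁻⁵ × sin 66° = 1.33×10⁻⁴ s⁻¹
Height gradient: |∂Z/∂n| = 60 m / 100000 m = 6.00×10⁻⁴
On a pressure surface, geostrophic balance gives V_g = (g/f)|∂Z/∂n|:
V_g = 9.81 × 6.00×10⁻⁴ / 1.33×10⁻⁴ = 44.2 m/s
Converting: 44.2 m/s × 3.6 = 159 km/h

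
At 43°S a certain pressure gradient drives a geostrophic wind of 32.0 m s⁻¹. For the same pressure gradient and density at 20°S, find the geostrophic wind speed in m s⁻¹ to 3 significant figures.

63.8 m s⁻¹

With the same pressure gradient and density, V_g ∝ 1/f ∝ 1/sin φ.
V₂ = V₁ · sin φ₁ / sin φ₂ = 32.0 × sin 43° / sin 20°
V₂ = 32.0 × 0.6820/0.3420 = 63.8 m s⁻¹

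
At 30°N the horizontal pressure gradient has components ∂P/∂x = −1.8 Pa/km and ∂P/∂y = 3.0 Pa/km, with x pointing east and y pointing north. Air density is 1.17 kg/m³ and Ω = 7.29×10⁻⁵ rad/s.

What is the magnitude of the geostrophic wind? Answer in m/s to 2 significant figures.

Coriolis parameter at 30°N:
f = 2Ω sin φ = 2 × 7.29×10⁻⁵ × sin 30° = 7.29×10⁻⁵ s⁻¹
Component geostrophic relations (x east, y north):
u_g = −(1/(fρ)) ∂P/∂y,  v_g = (1/(fρ)) ∂P/∂x
u_g = −(3.0×10⁻³)/(7.29×10⁻⁵ × 1.17) = −35.2 m/s;  v_g = (−1.8×10⁻³)/(7.29×10⁻⁵ × 1.17) = −21.1 m/s
|V_g| = √(u_g² + v_g²) = 41.0 m/s

41 m/s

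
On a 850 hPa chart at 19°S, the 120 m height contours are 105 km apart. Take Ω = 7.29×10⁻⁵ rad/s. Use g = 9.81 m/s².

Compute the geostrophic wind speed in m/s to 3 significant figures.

236 m/s

Coriolis parameter at 19°S:
f = 2Ω sin φ = 2 × 7.29×10⁻⁵ × sin 19° = 4.75×10⁻⁵ s⁻¹
Height gradient: |∂Z/∂n| = 120 m / 105000 m = 1.14×10⁻³
On a pressure surface, geostrophic balance gives V_g = (g/f)|∂Z/∂n|:
V_g = 9.81 × 1.14×10⁻³ / 4.75×10⁻⁵ = 236 m/s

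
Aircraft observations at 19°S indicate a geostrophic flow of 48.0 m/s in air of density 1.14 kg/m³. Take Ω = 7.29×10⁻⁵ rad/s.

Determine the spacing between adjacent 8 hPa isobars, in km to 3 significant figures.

Coriolis parameter at 19°S:
f = 2Ω sin φ = 2 × 7.29×10⁻⁵ × sin 19° = 4.75×10⁻⁵ s⁻¹
Geostrophic balance rearranged: |∂P/∂n| = f ρ V_g
|∂P/∂n| = 4.75×10⁻⁵ × 1.14 × 48.0 = 2.60×10⁻³ Pa/m
Isobar spacing: Δn = ΔP/|∂P/∂n| = 800 Pa / 2.60×10⁻³ Pa/m = 307996 m ≈ 308 km

308 km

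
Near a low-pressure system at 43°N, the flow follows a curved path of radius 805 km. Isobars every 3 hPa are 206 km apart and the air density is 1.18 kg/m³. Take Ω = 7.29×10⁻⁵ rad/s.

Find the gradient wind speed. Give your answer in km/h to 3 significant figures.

39.3 km/h

Coriolis parameter at 43°N:
f = 2Ω sin φ = 2 × 7.29×10⁻⁵ × sin 43° = 9.94×10⁻⁵ s⁻¹
Pressure gradient: |∂P/∂n| = 300 Pa / 206000 m = 1.46×10⁻³ Pa/m
Geostrophic speed: V_g = |∂P/∂n|/(fρ) = 1.46×10⁻³/(9.94×10⁻⁵ × 1.18) = 12.4 m/s
Around a low, centrifugal force acts outward with Coriolis, so pressure-gradient force balances both:
(1/ρ)|∂P/∂n| = fV + V²/R  →  V² + fR·V − fR·V_g = 0
With fR = 9.94×10⁻⁵ × 805×10³ m = 80.0 m/s:
V = [−fR + √((fR)² + 4 fR V_g)]/2 = [−80.0 + √(80.0² + 4×80.0×12.4)]/2 = 10.9 m/s
Subgeostrophic (V < V_g = 12.4 m/s), as expected around a low.
Converting: 10.9 m/s × 3.6 = 39.3 km/h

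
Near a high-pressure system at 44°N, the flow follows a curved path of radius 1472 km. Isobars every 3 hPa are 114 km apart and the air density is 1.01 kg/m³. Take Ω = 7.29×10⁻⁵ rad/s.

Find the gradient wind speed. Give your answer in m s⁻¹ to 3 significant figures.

33.1 m s⁻¹

Coriolis parameter at 44°N:
f = 2Ω sin φ = 2 × 7.29×10⁻⁵ × sin 44° = 1.01×10⁻⁴ s⁻¹
Pressure gradient: |∂P/∂n| = 300 Pa / 114000 m = 2.63×10⁻³ Pa/m
Geostrophic speed: V_g = |∂P/∂n|/(fρ) = 2.63×10⁻³/(1.01×10⁻⁴ × 1.01) = 25.7 m/s
Around a high, pressure-gradient force acts outward with centrifugal, so Coriolis balances both:
fV = (1/ρ)|∂P/∂n| + V²/R  →  V² − fR·V + fR·V_g = 0
With fR = 1.01×10⁻⁴ × 1472×10³ m = 149 m/s:
V = [fR − √((fR)² − 4 fR V_g)]/2 = [149 − √(149² − 4×149×25.7)]/2 = 33.1 m/s
Supergeostrophic (V > V_g = 25.7 m/s), as expected around a high.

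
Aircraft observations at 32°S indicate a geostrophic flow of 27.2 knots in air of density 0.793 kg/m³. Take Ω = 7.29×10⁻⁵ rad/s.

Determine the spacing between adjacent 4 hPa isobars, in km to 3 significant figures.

467 km

Coriolis parameter at 32°S:
f = 2Ω sin φ = 2 × 7.29×10⁻⁵ × sin 32° = 7.73×10⁻⁵ s⁻¹
Wind speed in SI: 27.2 knots = 14.0 m/s
Geostrophic balance rearranged: |∂P/∂n| = f ρ V_g
|∂P/∂n| = 7.73×10⁻⁵ × 0.793 × 14.0 = 8.57×10⁻⁴ Pa/m
Isobar spacing: Δn = ΔP/|∂P/∂n| = 400 Pa / 8.57×10⁻⁴ Pa/m = 466565 m ≈ 467 km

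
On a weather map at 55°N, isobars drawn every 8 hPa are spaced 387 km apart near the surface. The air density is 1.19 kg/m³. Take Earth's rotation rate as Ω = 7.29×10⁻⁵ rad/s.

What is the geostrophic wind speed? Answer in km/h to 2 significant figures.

Coriolis parameter at 55°N:
f = 2Ω sin φ = 2 × 7.29×10⁻⁵ × sin 55° = 1.19×10⁻⁴ s⁻¹
Pressure gradient: |∂P/∂n| = 800 Pa / 387000 m = 2.07×10⁻³ Pa/m
Geostrophic balance (pressure-gradient force = Coriolis force):
V_g = (1/(fρ)) |∂P/∂n| = 2.07×10⁻³ / (1.19×10⁻⁴ × 1.19) = 14.5 m/s
Converting: 14.5 m/s × 3.6 = 52 km/h

52 km/h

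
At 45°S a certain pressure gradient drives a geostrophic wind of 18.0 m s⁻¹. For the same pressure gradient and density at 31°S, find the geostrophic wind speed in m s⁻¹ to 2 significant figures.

25 m s⁻¹

With the same pressure gradient and density, V_g ∝ 1/f ∝ 1/sin φ.
V₂ = V₁ · sin φ₁ / sin φ₂ = 18.0 × sin 45° / sin 31°
V₂ = 18.0 × 0.7071/0.5150 = 25 m s⁻¹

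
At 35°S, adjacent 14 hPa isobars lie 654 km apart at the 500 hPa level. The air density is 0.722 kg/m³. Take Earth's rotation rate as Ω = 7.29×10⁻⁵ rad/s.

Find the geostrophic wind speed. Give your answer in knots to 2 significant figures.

69 knots

Coriolis parameter at 35°S:
f = 2Ω sin φ = 2 × 7.29×10⁻⁵ × sin 35° = 8.36×10⁻⁵ s⁻¹
Pressure gradient: |∂P/∂n| = 1400 Pa / 654000 m = 2.14×10⁻³ Pa/m
Geostrophic balance (pressure-gradient force = Coriolis force):
V_g = (1/(fρ)) |∂P/∂n| = 2.14×10⁻³ / (8.36×10⁻⁵ × 0.722) = 35.5 m/s
Converting: 35.5 m/s × 1.944 = 69 knots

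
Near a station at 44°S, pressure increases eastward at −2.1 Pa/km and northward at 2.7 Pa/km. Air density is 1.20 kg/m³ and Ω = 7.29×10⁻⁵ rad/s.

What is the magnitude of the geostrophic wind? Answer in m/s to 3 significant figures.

28.1 m/s

Coriolis parameter at 44°S:
f = 2Ω sin φ = 2 × 7.29×10⁻⁵ × sin 44° = 1.01×10⁻⁴ s⁻¹
In the Southern Hemisphere f is negative: f = −1.01×10⁻⁴ s⁻¹.
Component geostrophic relations (x east, y north):
u_g = −(1/(fρ)) ∂P/∂y,  v_g = (1/(fρ)) ∂P/∂x
u_g = −(2.7×10⁻³)/(−1.01×10⁻⁴ × 1.20) = 22.2 m/s;  v_g = (−2.1×10⁻³)/(−1.01×10⁻⁴ × 1.20) = 17.3 m/s
|V_g| = √(u_g² + v_g²) = 28.1 m/s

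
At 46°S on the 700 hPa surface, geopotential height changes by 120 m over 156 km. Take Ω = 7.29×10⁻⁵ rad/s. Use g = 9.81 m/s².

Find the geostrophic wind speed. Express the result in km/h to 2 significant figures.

260 km/h

Coriolis parameter at 46°S:
f = 2Ω sin φ = 2 × 7.29×10⁻⁵ × sin 46° = 1.05×10⁻⁴ s⁻¹
Height gradient: |∂Z/∂n| = 120 m / 156000 m = 7.69×10⁻⁴
On a pressure surface, geostrophic balance gives V_g = (g/f)|∂Z/∂n|:
V_g = 9.81 × 7.69×10⁻⁴ / 1.05×10⁻⁴ = 72.0 m/s
Converting: 72.0 m/s × 3.6 = 260 km/h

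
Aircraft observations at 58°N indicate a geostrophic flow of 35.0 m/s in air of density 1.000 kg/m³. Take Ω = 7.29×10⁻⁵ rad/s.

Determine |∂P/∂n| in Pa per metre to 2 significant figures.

Coriolis parameter at 58°N:
f = 2Ω sin φ = 2 × 7.29×10⁻⁵ × sin 58° = 1.24×10⁻⁴ s⁻¹
Geostrophic balance rearranged: |∂P/∂n| = f ρ V_g
|∂P/∂n| = 1.24×10⁻⁴ × 1.000 × 35.0 = 4.33×10⁻³ Pa/m

4.3×10⁻³ Pa/m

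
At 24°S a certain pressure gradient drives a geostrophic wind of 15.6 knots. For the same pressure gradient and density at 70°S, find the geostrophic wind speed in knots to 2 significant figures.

6.8 knots

With the same pressure gradient and density, V_g ∝ 1/f ∝ 1/sin φ.
V₂ = V₁ · sin φ₁ / sin φ₂ = 15.6 × sin 24° / sin 70°
V₂ = 15.6 × 0.4067/0.9397 = 6.8 knots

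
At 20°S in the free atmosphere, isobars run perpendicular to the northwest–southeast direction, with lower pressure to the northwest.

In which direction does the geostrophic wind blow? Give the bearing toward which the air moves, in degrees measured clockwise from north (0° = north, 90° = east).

The pressure-gradient force points toward the northwest (bearing 315°).
Geostrophic balance: in the Southern Hemisphere the Coriolis force deflects motion to the left, so the geostrophic wind blows 90° to the left of the pressure-gradient force (low pressure on the right).
Rotating 315° by 90° counterclockwise gives 225° — the wind blows toward the southwest.

225°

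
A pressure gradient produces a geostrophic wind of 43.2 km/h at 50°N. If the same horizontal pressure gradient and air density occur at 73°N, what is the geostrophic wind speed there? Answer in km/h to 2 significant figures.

With the same pressure gradient and density, V_g ∝ 1/f ∝ 1/sin φ.
V₂ = V₁ · sin φ₁ / sin φ₂ = 43.2 × sin 50° / sin 73°
V₂ = 43.2 × 0.7660/0.9563 = 35 km/h

35 km/h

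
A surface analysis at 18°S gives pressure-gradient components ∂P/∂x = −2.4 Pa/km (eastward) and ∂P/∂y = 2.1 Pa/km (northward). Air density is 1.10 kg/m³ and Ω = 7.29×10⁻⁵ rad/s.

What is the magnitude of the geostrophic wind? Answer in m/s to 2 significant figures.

Coriolis parameter at 18°S:
f = 2Ω sin φ = 2 × 7.29×10⁻⁵ × sin 18° = 4.51×10⁻⁵ s⁻¹
In the Southern Hemisphere f is negative: f = −4.51×10⁻⁵ s⁻¹.
Component geostrophic relations (x east, y north):
u_g = −(1/(fρ)) ∂P/∂y,  v_g = (1/(fρ)) ∂P/∂x
u_g = −(2.1×10⁻³)/(−4.51×10⁻⁵ × 1.10) = 42.4 m/s;  v_g = (−2.4×10⁻³)/(−4.51×10⁻⁵ × 1.10) = 48.4 m/s
|V_g| = √(u_g² + v_g²) = 64.3 m/s

64 m/s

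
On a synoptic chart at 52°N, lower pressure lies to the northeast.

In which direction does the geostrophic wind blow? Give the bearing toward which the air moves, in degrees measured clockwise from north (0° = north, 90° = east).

135°

The pressure-gradient force points toward the northeast (bearing 045°).
Geostrophic balance: in the Northern Hemisphere the Coriolis force deflects motion to the right, so the geostrophic wind blows 90° to the right of the pressure-gradient force (low pressure on the left).
Rotating 045° by 90° clockwise gives 135° — the wind blows toward the southeast.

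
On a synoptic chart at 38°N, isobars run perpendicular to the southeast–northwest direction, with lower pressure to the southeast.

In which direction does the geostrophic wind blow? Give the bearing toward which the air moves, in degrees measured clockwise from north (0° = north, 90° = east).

225°

The pressure-gradient force points toward the southeast (bearing 135°).
Geostrophic balance: in the Northern Hemisphere the Coriolis force deflects motion to the right, so the geostrophic wind blows 90° to the right of the pressure-gradient force (low pressure on the left).
Rotating 135° by 90° clockwise gives 225° — the wind blows toward the southwest.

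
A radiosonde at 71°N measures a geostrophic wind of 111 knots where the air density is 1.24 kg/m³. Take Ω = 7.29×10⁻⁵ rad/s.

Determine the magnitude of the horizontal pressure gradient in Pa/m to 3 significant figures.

9.76×10⁻³ Pa/m

Coriolis parameter at 71°N:
f = 2Ω sin φ = 2 × 7.29×10⁻⁵ × sin 71° = 1.38×10⁻⁴ s⁻¹
Wind speed in SI: 111 knots = 57.1 m/s
Geostrophic balance rearranged: |∂P/∂n| = f ρ V_g
|∂P/∂n| = 1.38×10⁻⁴ × 1.24 × 57.1 = 9.76×10⁻³ Pa/m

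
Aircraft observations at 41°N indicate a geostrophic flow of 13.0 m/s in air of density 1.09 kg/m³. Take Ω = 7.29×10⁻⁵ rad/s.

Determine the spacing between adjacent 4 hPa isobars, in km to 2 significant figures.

Coriolis parameter at 41°N:
f = 2Ω sin φ = 2 × 7.29×10⁻⁵ × sin 41° = 9.57×10⁻⁵ s⁻¹
Geostrophic balance rearranged: |∂P/∂n| = f ρ V_g
|∂P/∂n| = 9.57×10⁻⁵ × 1.09 × 13.0 = 1.36×10⁻³ Pa/m
Isobar spacing: Δn = ΔP/|∂P/∂n| = 400 Pa / 1.36×10⁻³ Pa/m = 295114 m ≈ 300 km

300 km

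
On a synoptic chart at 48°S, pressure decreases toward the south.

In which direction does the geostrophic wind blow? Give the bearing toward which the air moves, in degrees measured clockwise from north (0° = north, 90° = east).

090°

The pressure-gradient force points toward the south (bearing 180°).
Geostrophic balance: in the Southern Hemisphere the Coriolis force deflects motion to the left, so the geostrophic wind blows 90° to the left of the pressure-gradient force (low pressure on the right).
Rotating 180° by 90° counterclockwise gives 090° — the wind blows toward the east.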